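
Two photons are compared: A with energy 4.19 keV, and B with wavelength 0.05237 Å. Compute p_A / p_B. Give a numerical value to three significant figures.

p_A = 2.239e-24 kg·m/s (from energy = 4.19 keV, via p = E/c).
p_B = 1.265e-22 kg·m/s (from wavelength = 0.05237 Å, via p = h/λ).
Ratio = 2.239e-24 / 1.265e-22 = 0.0177.

0.0177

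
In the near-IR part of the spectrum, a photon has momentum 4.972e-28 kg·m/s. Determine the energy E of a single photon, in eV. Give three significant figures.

Take c = 2.99792458e8 m/s, 1 eV = 1.602176634e-19 J.
Since E = pc for a photon, E = 1.491e-19 J.
Converting to eV: E = 0.9303 eV ≈ 0.930 eV.

0.930 eV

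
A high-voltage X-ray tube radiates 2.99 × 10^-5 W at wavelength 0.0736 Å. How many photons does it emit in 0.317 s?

Total energy: E_total = P·t = 2.99 × 10^-5 × 0.317 = 9.478 × 10^-6 J.
Per-photon energy: E = 2.699 × 10^-14 J.
N = E_total / E_photon = 3.51 × 10^8.

3.51 × 10^8 photons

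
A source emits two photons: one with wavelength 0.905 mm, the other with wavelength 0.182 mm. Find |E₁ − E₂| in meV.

5.44 meV

Using E = hc/λ: E₁ = 2.195 × 10^-22 J, E₂ = 1.091 × 10^-21 J.
|ΔE| = |2.195 × 10^-22 − 1.091 × 10^-21| = 8.72 × 10^-22 J = 5.44 meV.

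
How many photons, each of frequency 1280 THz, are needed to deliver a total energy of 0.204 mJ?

2.41e14 photons

Per-photon energy: E = 8.481e-19 J (from frequency = 1280 THz).
N = E_total / E_photon = 2.04e-4 J / 8.481e-19 J = 2.41e14.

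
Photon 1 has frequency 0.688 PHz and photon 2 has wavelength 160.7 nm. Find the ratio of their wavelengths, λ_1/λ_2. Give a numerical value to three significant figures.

2.71

λ_1 = 4.357·10^-7 m (from frequency = 0.688 PHz, via λ = c/f).
λ_2 = 1.607·10^-7 m (from wavelength = 160.7 nm, via λ given directly).
Ratio = 4.357·10^-7 / 1.607·10^-7 = 2.71.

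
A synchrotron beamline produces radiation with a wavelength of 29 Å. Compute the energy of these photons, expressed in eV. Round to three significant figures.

In SI units: λ = 29 Å = 2.9e-9 m.
For a photon E = hc/λ, so E = 6.850e-17 J.
Converting to eV: E = 427.5 eV ≈ 428 eV.

428 eV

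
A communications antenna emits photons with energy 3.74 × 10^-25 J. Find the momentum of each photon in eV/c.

2.33 × 10^-6 eV/c

(c = 2.99792458 × 10^8 m/s, 1 eV = 1.602176634 × 10^-19 J.)
Since p = E/c for a photon, p = 1.248 × 10^-33 kg·m/s.
Converting to eV/c: p = 2.334 × 10^-6 eV/c ≈ 2.33 × 10^-6 eV/c.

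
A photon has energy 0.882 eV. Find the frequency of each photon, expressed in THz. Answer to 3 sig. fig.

Convert to SI: E = 0.882 eV = 1.4131e-19 J.
The photon relation is f = E/h, giving f = 2.133e14 Hz.
Converting to THz: f = 213.3 THz ≈ 213 THz.

213 THz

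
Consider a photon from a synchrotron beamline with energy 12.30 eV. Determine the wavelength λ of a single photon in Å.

1010 Å

In SI units: E = 12.30 eV = 1.9707 × 10^-18 J.
The photon relation is λ = hc/E, giving λ = 1.008 × 10^-7 m.
Converting to Å: λ = 1008 Å ≈ 1010 Å.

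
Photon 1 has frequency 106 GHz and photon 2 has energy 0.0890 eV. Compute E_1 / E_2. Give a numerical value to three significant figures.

E_1 = 7.024 × 10^-23 J (from frequency = 106 GHz, via E = hf).
E_2 = 1.426 × 10^-20 J (from energy = 0.0890 eV, via E given directly).
Ratio = 7.024 × 10^-23 / 1.426 × 10^-20 = 4.93 × 10^-3.

4.93 × 10^-3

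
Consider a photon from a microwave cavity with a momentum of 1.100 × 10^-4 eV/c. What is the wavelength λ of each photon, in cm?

First convert: p = 1.100 × 10^-4 eV/c = 5.8787 × 10^-32 kg·m/s.
The photon relation is λ = h/p, giving λ = 0.01127 m.
Converting to cm: λ = 1.127 cm ≈ 1.13 cm.

1.13 cm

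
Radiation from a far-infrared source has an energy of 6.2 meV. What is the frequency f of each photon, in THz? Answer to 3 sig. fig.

Take h = 6.62607015e-34 J·s, 1 eV = 1.602176634e-19 J.
Convert to SI: E = 6.2 meV = 9.9335e-22 J.
The photon relation is f = E/h, giving f = 1.499e12 Hz.
Converting to THz: f = 1.499 THz ≈ 1.50 THz.

1.50 THz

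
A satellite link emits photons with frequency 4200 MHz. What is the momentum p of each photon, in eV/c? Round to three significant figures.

In SI units: f = 4200 MHz = 4.2 × 10^9 Hz.
Since p = hf/c for a photon, p = 9.283 × 10^-33 kg·m/s.
Converting to eV/c: p = 1.737 × 10^-5 eV/c ≈ 1.74 × 10^-5 eV/c.

1.74 × 10^-5 eV/c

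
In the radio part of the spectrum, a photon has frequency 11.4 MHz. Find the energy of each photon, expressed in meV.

First convert: f = 11.4 MHz = 1.14 × 10^7 Hz.
The photon relation is E = hf, giving E = 7.554 × 10^-27 J.
Converting to meV: E = 4.715 × 10^-5 meV ≈ 4.71 × 10^-5 meV.

4.71 × 10^-5 meV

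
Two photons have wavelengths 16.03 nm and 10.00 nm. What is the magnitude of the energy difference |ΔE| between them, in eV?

46.6 eV

Using E = hc/λ: E₁ = 1.2392·10^-17 J, E₂ = 1.9864·10^-17 J.
|ΔE| = |1.2392·10^-17 − 1.9864·10^-17| = 7.47·10^-18 J = 46.6 eV.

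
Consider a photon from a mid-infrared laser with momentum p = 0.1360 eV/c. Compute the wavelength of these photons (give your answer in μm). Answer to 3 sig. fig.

Use h = 6.62607015e-34 J·s, c = 2.99792458e8 m/s, 1 eV = 1.602176634e-19 J.
First convert: p = 0.1360 eV/c = 7.2682e-29 kg·m/s.
Apply λ = h/p: λ = 9.116e-6 m.
Converting to μm: λ = 9.116 μm ≈ 9.12 μm.

9.12 μm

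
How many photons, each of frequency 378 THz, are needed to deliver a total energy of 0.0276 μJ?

1.10 × 10^11 photons

Per-photon energy: E = 2.505 × 10^-19 J (from frequency = 378 THz).
N = E_total / E_photon = 2.76 × 10^-8 J / 2.505 × 10^-19 J = 1.10 × 10^11.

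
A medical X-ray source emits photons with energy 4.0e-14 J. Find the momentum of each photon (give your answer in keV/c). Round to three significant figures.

Use c = 2.99792458e8 m/s, 1 eV = 1.602176634e-19 J.
Apply p = E/c: p = 1.334e-22 kg·m/s.
Converting to keV/c: p = 249.7 keV/c ≈ 250 keV/c.

250 keV/c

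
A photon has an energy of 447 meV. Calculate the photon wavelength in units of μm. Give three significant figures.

First convert: E = 447 meV = 7.1617e-20 J.
Apply λ = hc/E: λ = 2.774e-6 m.
Converting to μm: λ = 2.774 μm ≈ 2.77 μm.

2.77 μm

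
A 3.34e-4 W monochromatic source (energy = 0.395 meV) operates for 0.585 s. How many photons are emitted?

3.09e18 photons

Total energy: E_total = P·t = 3.34e-4 × 0.585 = 1.954e-4 J.
Per-photon energy: E = 6.329e-23 J.
N = E_total / E_photon = 3.09e18.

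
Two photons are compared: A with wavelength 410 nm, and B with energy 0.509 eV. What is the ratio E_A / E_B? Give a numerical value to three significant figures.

E_A = 4.845e-19 J (from wavelength = 410 nm, via E = hc/λ).
E_B = 8.155e-20 J (from energy = 0.509 eV, via E given directly).
Ratio = 4.845e-19 / 8.155e-20 = 5.94.

5.94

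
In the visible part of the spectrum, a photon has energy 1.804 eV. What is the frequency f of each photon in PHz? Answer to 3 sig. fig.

0.436 PHz

Use h = 6.62607015e-34 J·s, 1 eV = 1.602176634e-19 J.
In SI units: E = 1.804 eV = 2.8903e-19 J.
Since f = E/h for a photon, f = 4.362e14 Hz.
Converting to PHz: f = 0.4362 PHz ≈ 0.436 PHz.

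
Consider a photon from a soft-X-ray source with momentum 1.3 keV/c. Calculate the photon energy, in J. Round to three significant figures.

2.08 × 10^-16 J

In SI units: p = 1.3 keV/c = 6.9476 × 10^-25 kg·m/s.
For a photon E = pc, so E = 2.083 × 10^-16 J.
So E ≈ 2.08 × 10^-16 J.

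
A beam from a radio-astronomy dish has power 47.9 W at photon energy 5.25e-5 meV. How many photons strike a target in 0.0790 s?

4.50e26 photons

Total energy: E_total = P·t = 47.9 × 0.0790 = 3.784 J.
Per-photon energy: E = 8.411e-27 J.
N = E_total / E_photon = 4.50e26.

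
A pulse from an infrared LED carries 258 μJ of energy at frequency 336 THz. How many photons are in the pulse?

1.16 × 10^15 photons

Per-photon energy: E = 2.226 × 10^-19 J (from frequency = 336 THz).
N = E_total / E_photon = 2.58 × 10^-4 J / 2.226 × 10^-19 J = 1.16 × 10^15.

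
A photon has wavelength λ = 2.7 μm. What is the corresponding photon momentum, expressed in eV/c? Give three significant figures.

0.459 eV/c

First convert: λ = 2.7 μm = 2.7e-6 m.
Since p = h/λ for a photon, p = 2.454e-28 kg·m/s.
Converting to eV/c: p = 0.4592 eV/c ≈ 0.459 eV/c.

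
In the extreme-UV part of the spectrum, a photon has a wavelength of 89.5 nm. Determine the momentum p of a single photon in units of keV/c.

First convert: λ = 89.5 nm = 8.95 × 10^-8 m.
For a photon p = h/λ, so p = 7.403 × 10^-27 kg·m/s.
Converting to keV/c: p = 0.01385 keV/c ≈ 0.0139 keV/c.

0.0139 keV/c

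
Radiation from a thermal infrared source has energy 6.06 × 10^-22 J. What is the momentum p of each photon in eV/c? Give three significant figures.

Use c = 2.99792458 × 10^8 m/s, 1 eV = 1.602176634 × 10^-19 J.
Since p = E/c for a photon, p = 2.021 × 10^-30 kg·m/s.
Converting to eV/c: p = 0.003782 eV/c ≈ 3.78 × 10^-3 eV/c.

3.78 × 10^-3 eV/c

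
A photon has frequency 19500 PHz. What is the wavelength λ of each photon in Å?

0.154 Å

In SI units: f = 19500 PHz = 1.95 × 10^19 Hz.
Apply λ = c/f: λ = 1.537 × 10^-11 m.
Converting to Å: λ = 0.1537 Å ≈ 0.154 Å.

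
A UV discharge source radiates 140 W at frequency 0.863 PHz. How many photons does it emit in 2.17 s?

Total energy: E_total = P·t = 140 × 2.17 = 303.8 J.
Per-photon energy: E = 5.718e-19 J.
N = E_total / E_photon = 5.31e20.

5.31e20 photons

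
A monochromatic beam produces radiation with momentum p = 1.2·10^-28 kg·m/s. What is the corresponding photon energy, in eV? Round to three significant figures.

0.225 eV

Take c = 2.99792458·10^8 m/s, 1 eV = 1.602176634·10^-19 J.
Apply E = pc: E = 3.598·10^-20 J.
Converting to eV: E = 0.2245 eV ≈ 0.225 eV.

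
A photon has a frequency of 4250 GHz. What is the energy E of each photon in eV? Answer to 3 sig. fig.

First convert: f = 4250 GHz = 4.25 × 10^12 Hz.
Since E = hf for a photon, E = 2.816 × 10^-21 J.
Converting to eV: E = 0.01758 eV ≈ 0.0176 eV.

0.0176 eV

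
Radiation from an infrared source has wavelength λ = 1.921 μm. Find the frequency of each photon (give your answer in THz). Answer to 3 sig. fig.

(c = 2.99792458e8 m/s.)
First convert: λ = 1.921 μm = 1.921e-6 m.
For a photon f = c/λ, so f = 1.561e14 Hz.
Converting to THz: f = 156.1 THz ≈ 156 THz.

156 THz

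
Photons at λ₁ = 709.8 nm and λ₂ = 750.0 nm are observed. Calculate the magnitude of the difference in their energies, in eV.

Using E = hc/λ: E₁ = 2.7986e-19 J, E₂ = 2.6486e-19 J.
|ΔE| = |2.7986e-19 − 2.6486e-19| = 1.50e-20 J = 0.0936 eV.

0.0936 eV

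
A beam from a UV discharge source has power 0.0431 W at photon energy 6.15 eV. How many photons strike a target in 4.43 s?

1.94 × 10^17 photons

Total energy: E_total = P·t = 0.0431 × 4.43 = 0.1909 J.
Per-photon energy: E = 9.853 × 10^-19 J.
N = E_total / E_photon = 1.94 × 10^17.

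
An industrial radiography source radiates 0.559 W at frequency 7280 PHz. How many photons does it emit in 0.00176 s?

Total energy: E_total = P·t = 0.559 × 0.00176 = 9.838 × 10^-4 J.
Per-photon energy: E = 4.824 × 10^-15 J.
N = E_total / E_photon = 2.04 × 10^11.

2.04 × 10^11 photons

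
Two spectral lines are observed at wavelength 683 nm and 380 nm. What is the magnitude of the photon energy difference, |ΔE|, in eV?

Using E = hc/λ: E₁ = 2.908 × 10^-19 J, E₂ = 5.227 × 10^-19 J.
|ΔE| = |2.908 × 10^-19 − 5.227 × 10^-19| = 2.32 × 10^-19 J = 1.45 eV.

1.45 eV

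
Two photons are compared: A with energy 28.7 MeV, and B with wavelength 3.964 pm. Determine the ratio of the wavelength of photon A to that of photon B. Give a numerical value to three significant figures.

λ_A = 4.320e-14 m (from energy = 28.7 MeV, via λ = hc/E).
λ_B = 3.964e-12 m (from wavelength = 3.964 pm, via λ given directly).
Ratio = 4.320e-14 / 3.964e-12 = 0.0109.

0.0109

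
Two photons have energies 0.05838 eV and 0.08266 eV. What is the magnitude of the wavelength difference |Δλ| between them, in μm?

6.24 μm

Using λ = hc/E: λ₁ = 2.1237 × 10^-5 m, λ₂ = 1.4999 × 10^-5 m.
|Δλ| = |2.1237 × 10^-5 − 1.4999 × 10^-5| = 6.24 × 10^-6 m = 6.24 μm.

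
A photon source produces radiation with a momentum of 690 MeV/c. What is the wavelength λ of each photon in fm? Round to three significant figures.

(h = 6.62607015 × 10^-34 J·s, c = 2.99792458 × 10^8 m/s, 1 eV = 1.602176634 × 10^-19 J.)
Convert to SI: p = 690 MeV/c = 3.6876 × 10^-19 kg·m/s.
The photon relation is λ = h/p, giving λ = 1.797 × 10^-15 m.
Converting to fm: λ = 1.797 fm ≈ 1.80 fm.

1.80 fm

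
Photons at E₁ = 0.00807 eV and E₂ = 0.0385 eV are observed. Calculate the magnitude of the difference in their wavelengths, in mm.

0.121 mm

Using λ = hc/E: λ₁ = 1.536e-4 m, λ₂ = 3.220e-5 m.
|Δλ| = |1.536e-4 − 3.220e-5| = 1.21e-4 m = 0.121 mm.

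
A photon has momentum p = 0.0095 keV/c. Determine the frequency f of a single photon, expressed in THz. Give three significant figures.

2300 THz

Convert to SI: p = 0.0095 keV/c = 5.0771 × 10^-27 kg·m/s.
For a photon f = pc/h, so f = 2.297 × 10^15 Hz.
Converting to THz: f = 2297 THz ≈ 2300 THz.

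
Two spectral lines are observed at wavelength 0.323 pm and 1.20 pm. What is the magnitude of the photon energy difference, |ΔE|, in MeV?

Using E = hc/λ: E₁ = 6.150 × 10^-13 J, E₂ = 1.655 × 10^-13 J.
|ΔE| = |6.150 × 10^-13 − 1.655 × 10^-13| = 4.49 × 10^-13 J = 2.81 MeV.

2.81 MeV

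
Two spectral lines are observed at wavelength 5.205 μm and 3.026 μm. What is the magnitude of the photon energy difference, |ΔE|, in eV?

0.172 eV

Using E = hc/λ: E₁ = 3.8164 × 10^-20 J, E₂ = 6.5646 × 10^-20 J.
|ΔE| = |3.8164 × 10^-20 − 6.5646 × 10^-20| = 2.75 × 10^-20 J = 0.172 eV.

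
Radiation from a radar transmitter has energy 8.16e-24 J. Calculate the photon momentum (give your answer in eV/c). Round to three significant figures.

The photon relation is p = E/c, giving p = 2.722e-32 kg·m/s.
Converting to eV/c: p = 5.093e-5 eV/c ≈ 5.09e-5 eV/c.

5.09e-5 eV/c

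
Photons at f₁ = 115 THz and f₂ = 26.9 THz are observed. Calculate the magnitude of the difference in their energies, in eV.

Using E = hf: E₁ = 7.620 × 10^-20 J, E₂ = 1.782 × 10^-20 J.
|ΔE| = |7.620 × 10^-20 − 1.782 × 10^-20| = 5.84 × 10^-20 J = 0.364 eV.

0.364 eV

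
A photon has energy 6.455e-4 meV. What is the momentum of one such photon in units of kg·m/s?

Take c = 2.99792458e8 m/s, 1 eV = 1.602176634e-19 J.
Convert to SI: E = 6.455e-4 meV = 1.0342e-25 J.
Apply p = E/c: p = 3.450e-34 kg·m/s.
So p ≈ 3.45e-34 kg·m/s.

3.45e-34 kg·m/s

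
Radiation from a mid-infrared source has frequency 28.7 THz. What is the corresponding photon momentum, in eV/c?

0.119 eV/c

Take h = 6.62607015 × 10^-34 J·s, c = 2.99792458 × 10^8 m/s, 1 eV = 1.602176634 × 10^-19 J.
In SI units: f = 28.7 THz = 2.87 × 10^13 Hz.
The photon relation is p = hf/c, giving p = 6.343 × 10^-29 kg·m/s.
Converting to eV/c: p = 0.1187 eV/c ≈ 0.119 eV/c.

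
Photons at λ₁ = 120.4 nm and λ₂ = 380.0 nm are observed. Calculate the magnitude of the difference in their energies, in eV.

Using E = hc/λ: E₁ = 1.6499 × 10^-18 J, E₂ = 5.2275 × 10^-19 J.
|ΔE| = |1.6499 × 10^-18 − 5.2275 × 10^-19| = 1.13 × 10^-18 J = 7.03 eV.

7.03 eV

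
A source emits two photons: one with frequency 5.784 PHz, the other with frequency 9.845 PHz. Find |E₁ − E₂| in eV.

16.8 eV

Using E = hf: E₁ = 3.8325·10^-18 J, E₂ = 6.5234·10^-18 J.
|ΔE| = |3.8325·10^-18 − 6.5234·10^-18| = 2.69·10^-18 J = 16.8 eV.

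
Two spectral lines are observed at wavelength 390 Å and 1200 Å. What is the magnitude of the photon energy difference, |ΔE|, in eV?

21.5 eV

Using E = hc/λ: E₁ = 5.093 × 10^-18 J, E₂ = 1.655 × 10^-18 J.
|ΔE| = |5.093 × 10^-18 − 1.655 × 10^-18| = 3.44 × 10^-18 J = 21.5 eV.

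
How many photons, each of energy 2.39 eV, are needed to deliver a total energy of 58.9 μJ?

Per-photon energy: E = 3.829e-19 J (from energy = 2.39 eV).
N = E_total / E_photon = 5.89e-5 J / 3.829e-19 J = 1.54e14.

1.54e14 photons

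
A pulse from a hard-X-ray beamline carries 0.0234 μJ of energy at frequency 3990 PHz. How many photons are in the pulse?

Per-photon energy: E = 2.644 × 10^-15 J (from frequency = 3990 PHz).
N = E_total / E_photon = 2.34 × 10^-8 J / 2.644 × 10^-15 J = 8.85 × 10^6.

8.85 × 10^6 photons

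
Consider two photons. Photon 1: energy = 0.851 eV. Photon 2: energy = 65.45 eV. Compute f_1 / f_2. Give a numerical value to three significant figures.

f_1 = 2.058 × 10^14 Hz (from energy = 0.851 eV, via f = E/h).
f_2 = 1.583 × 10^16 Hz (from energy = 65.45 eV, via f = E/h).
Ratio = 2.058 × 10^14 / 1.583 × 10^16 = 0.0130.

0.0130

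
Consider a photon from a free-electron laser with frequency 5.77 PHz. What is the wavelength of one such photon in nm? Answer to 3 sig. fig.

52.0 nm

Convert to SI: f = 5.77 PHz = 5.77·10^15 Hz.
Since λ = c/f for a photon, λ = 5.196·10^-8 m.
Converting to nm: λ = 51.96 nm ≈ 52.0 nm.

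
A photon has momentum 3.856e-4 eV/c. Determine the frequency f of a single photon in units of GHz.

(h = 6.62607015e-34 J·s, c = 2.99792458e8 m/s, 1 eV = 1.602176634e-19 J.)
Convert to SI: p = 3.856e-4 eV/c = 2.0608e-31 kg·m/s.
Apply f = pc/h: f = 9.324e10 Hz.
Converting to GHz: f = 93.24 GHz ≈ 93.2 GHz.

93.2 GHz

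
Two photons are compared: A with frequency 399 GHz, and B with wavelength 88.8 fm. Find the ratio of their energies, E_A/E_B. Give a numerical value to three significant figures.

E_A = 2.644e-22 J (from frequency = 399 GHz, via E = hf).
E_B = 2.237e-12 J (from wavelength = 88.8 fm, via E = hc/λ).
Ratio = 2.644e-22 / 2.237e-12 = 1.18e-10.

1.18e-10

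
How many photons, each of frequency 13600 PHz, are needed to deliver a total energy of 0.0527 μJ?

Per-photon energy: E = 9.011 × 10^-15 J (from frequency = 13600 PHz).
N = E_total / E_photon = 5.27 × 10^-8 J / 9.011 × 10^-15 J = 5.85 × 10^6.

5.85 × 10^6 photons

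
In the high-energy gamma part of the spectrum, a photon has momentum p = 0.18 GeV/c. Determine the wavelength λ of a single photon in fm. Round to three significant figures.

Convert to SI: p = 0.18 GeV/c = 9.6197 × 10^-20 kg·m/s.
The photon relation is λ = h/p, giving λ = 6.888 × 10^-15 m.
Converting to fm: λ = 6.888 fm ≈ 6.89 fm.

6.89 fm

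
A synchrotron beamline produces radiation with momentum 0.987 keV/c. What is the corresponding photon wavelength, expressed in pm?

(h = 6.62607015e-34 J·s, c = 2.99792458e8 m/s, 1 eV = 1.602176634e-19 J.)
First convert: p = 0.987 keV/c = 5.2748e-25 kg·m/s.
For a photon λ = h/p, so λ = 1.256e-9 m.
Converting to pm: λ = 1256 pm ≈ 1260 pm.

1260 pm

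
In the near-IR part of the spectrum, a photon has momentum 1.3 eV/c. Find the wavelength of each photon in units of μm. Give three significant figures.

Take h = 6.62607015e-34 J·s, c = 2.99792458e8 m/s, 1 eV = 1.602176634e-19 J.
In SI units: p = 1.3 eV/c = 6.9476e-28 kg·m/s.
Apply λ = h/p: λ = 9.537e-7 m.
Converting to μm: λ = 0.9537 μm ≈ 0.954 μm.

0.954 μm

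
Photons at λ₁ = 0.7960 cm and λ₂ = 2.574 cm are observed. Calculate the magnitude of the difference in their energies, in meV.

Using E = hc/λ: E₁ = 2.4955 × 10^-23 J, E₂ = 7.7173 × 10^-24 J.
|ΔE| = |2.4955 × 10^-23 − 7.7173 × 10^-24| = 1.72 × 10^-23 J = 0.108 meV.

0.108 meV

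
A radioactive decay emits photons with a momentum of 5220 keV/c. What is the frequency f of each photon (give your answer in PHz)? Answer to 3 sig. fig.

1.26e6 PHz

Convert to SI: p = 5220 keV/c = 2.7897e-21 kg·m/s.
Since f = pc/h for a photon, f = 1.262e21 Hz.
Converting to PHz: f = 1.262e6 PHz ≈ 1.26e6 PHz.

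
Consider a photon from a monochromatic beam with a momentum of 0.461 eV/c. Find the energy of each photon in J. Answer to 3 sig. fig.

Convert to SI: p = 0.461 eV/c = 2.4637·10^-28 kg·m/s.
The photon relation is E = pc, giving E = 7.386·10^-20 J.
So E ≈ 7.39·10^-20 J.

7.39·10^-20 J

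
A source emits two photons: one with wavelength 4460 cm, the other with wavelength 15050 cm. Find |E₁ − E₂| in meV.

Using E = hc/λ: E₁ = 4.4539e-27 J, E₂ = 1.3199e-27 J.
|ΔE| = |4.4539e-27 − 1.3199e-27| = 3.13e-27 J = 1.96e-5 meV.

1.96e-5 meV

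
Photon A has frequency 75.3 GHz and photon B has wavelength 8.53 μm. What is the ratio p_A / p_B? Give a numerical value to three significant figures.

2.14 × 10^-3

p_A = 1.664 × 10^-31 kg·m/s (from frequency = 75.3 GHz, via p = hf/c).
p_B = 7.768 × 10^-29 kg·m/s (from wavelength = 8.53 μm, via p = h/λ).
Ratio = 1.664 × 10^-31 / 7.768 × 10^-29 = 2.14 × 10^-3.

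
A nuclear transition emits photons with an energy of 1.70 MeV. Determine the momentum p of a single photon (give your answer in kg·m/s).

9.09·10^-22 kg·m/s

Convert to SI: E = 1.70 MeV = 2.7237·10^-13 J.
For a photon p = E/c, so p = 9.085·10^-22 kg·m/s.
So p ≈ 9.09·10^-22 kg·m/s.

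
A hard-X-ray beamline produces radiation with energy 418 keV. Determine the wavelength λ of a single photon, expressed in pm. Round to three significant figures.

2.97 pm

Convert to SI: E = 418 keV = 6.6971e-14 J.
Since λ = hc/E for a photon, λ = 2.966e-12 m.
Converting to pm: λ = 2.966 pm ≈ 2.97 pm.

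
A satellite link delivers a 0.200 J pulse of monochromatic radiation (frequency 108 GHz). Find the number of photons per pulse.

2.79e21 photons

Per-photon energy: E = 7.156e-23 J (from frequency = 108 GHz).
N = E_total / E_photon = 0.200 J / 7.156e-23 J = 2.79e21.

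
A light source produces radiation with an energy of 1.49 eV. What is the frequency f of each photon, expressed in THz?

(h = 6.62607015·10^-34 J·s, 1 eV = 1.602176634·10^-19 J.)
In SI units: E = 1.49 eV = 2.3872·10^-19 J.
Apply f = E/h: f = 3.603·10^14 Hz.
Converting to THz: f = 360.3 THz ≈ 360 THz.

360 THz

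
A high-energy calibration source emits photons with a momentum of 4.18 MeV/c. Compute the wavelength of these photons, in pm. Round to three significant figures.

0.297 pm

Use h = 6.62607015 × 10^-34 J·s, c = 2.99792458 × 10^8 m/s, 1 eV = 1.602176634 × 10^-19 J.
First convert: p = 4.18 MeV/c = 2.2339 × 10^-21 kg·m/s.
For a photon λ = h/p, so λ = 2.966 × 10^-13 m.
Converting to pm: λ = 0.2966 pm ≈ 0.297 pm.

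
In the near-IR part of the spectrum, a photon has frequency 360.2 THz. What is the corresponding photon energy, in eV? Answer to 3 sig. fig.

Use h = 6.62607015 × 10^-34 J·s, 1 eV = 1.602176634 × 10^-19 J.
Convert to SI: f = 360.2 THz = 3.602 × 10^14 Hz.
The photon relation is E = hf, giving E = 2.387 × 10^-19 J.
Converting to eV: E = 1.490 eV ≈ 1.49 eV.

1.49 eV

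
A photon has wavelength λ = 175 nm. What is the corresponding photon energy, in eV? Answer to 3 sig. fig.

7.08 eV

First convert: λ = 175 nm = 1.75·10^-7 m.
Apply E = hc/λ: E = 1.135·10^-18 J.
Converting to eV: E = 7.085 eV ≈ 7.08 eV.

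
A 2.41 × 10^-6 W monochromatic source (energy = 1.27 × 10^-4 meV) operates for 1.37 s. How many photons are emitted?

1.62 × 10^20 photons

Total energy: E_total = P·t = 2.41 × 10^-6 × 1.37 = 3.302 × 10^-6 J.
Per-photon energy: E = 2.035 × 10^-26 J.
N = E_total / E_photon = 1.62 × 10^20.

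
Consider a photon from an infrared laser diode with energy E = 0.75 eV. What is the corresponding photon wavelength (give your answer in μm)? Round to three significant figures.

In SI units: E = 0.75 eV = 1.2016·10^-19 J.
The photon relation is λ = hc/E, giving λ = 1.653·10^-6 m.
Converting to μm: λ = 1.653 μm ≈ 1.65 μm.

1.65 μm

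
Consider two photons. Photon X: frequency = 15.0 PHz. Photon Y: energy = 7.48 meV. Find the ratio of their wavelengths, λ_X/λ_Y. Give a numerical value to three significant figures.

λ_X = 1.999 × 10^-8 m (from frequency = 15.0 PHz, via λ = c/f).
λ_Y = 1.658 × 10^-4 m (from energy = 7.48 meV, via λ = hc/E).
Ratio = 1.999 × 10^-8 / 1.658 × 10^-4 = 1.21 × 10^-4.

1.21 × 10^-4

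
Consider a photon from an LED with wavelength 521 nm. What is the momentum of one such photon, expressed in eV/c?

2.38 eV/c

(h = 6.62607015 × 10^-34 J·s, c = 2.99792458 × 10^8 m/s, 1 eV = 1.602176634 × 10^-19 J.)
First convert: λ = 521 nm = 5.21 × 10^-7 m.
Apply p = h/λ: p = 1.272 × 10^-27 kg·m/s.
Converting to eV/c: p = 2.380 eV/c ≈ 2.38 eV/c.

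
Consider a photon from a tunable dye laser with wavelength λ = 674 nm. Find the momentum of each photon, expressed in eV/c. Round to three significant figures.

(h = 6.62607015e-34 J·s, c = 2.99792458e8 m/s, 1 eV = 1.602176634e-19 J.)
Convert to SI: λ = 674 nm = 6.74e-7 m.
The photon relation is p = h/λ, giving p = 9.831e-28 kg·m/s.
Converting to eV/c: p = 1.840 eV/c ≈ 1.84 eV/c.

1.84 eV/c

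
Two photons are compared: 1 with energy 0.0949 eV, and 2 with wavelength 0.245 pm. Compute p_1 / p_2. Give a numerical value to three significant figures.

1.88 × 10^-8

p_1 = 5.072 × 10^-29 kg·m/s (from energy = 0.0949 eV, via p = E/c).
p_2 = 2.705 × 10^-21 kg·m/s (from wavelength = 0.245 pm, via p = h/λ).
Ratio = 5.072 × 10^-29 / 2.705 × 10^-21 = 1.88 × 10^-8.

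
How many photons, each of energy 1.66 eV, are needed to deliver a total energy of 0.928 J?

Per-photon energy: E = 2.660 × 10^-19 J (from energy = 1.66 eV).
N = E_total / E_photon = 0.928 J / 2.660 × 10^-19 J = 3.49 × 10^18.

3.49 × 10^18 photons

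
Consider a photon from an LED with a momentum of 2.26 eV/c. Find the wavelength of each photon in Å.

5490 Å

First convert: p = 2.26 eV/c = 1.2078 × 10^-27 kg·m/s.
For a photon λ = h/p, so λ = 5.486 × 10^-7 m.
Converting to Å: λ = 5486 Å ≈ 5490 Å.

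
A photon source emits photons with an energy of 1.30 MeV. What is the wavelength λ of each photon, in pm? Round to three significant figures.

0.954 pm

In SI units: E = 1.30 MeV = 2.0828·10^-13 J.
Since λ = hc/E for a photon, λ = 9.537·10^-13 m.
Converting to pm: λ = 0.9537 pm ≈ 0.954 pm.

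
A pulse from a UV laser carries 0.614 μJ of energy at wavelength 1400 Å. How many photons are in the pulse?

4.33 × 10^11 photons

Per-photon energy: E = 1.419 × 10^-18 J (from wavelength = 1400 Å).
N = E_total / E_photon = 6.14 × 10^-7 J / 1.419 × 10^-18 J = 4.33 × 10^11.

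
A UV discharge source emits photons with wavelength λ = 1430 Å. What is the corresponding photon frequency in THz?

(c = 2.99792458 × 10^8 m/s.)
Convert to SI: λ = 1430 Å = 1.43 × 10^-7 m.
Since f = c/λ for a photon, f = 2.096 × 10^15 Hz.
Converting to THz: f = 2096 THz ≈ 2100 THz.

2100 THz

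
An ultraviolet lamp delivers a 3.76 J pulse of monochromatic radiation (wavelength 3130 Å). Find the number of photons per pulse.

Per-photon energy: E = 6.346 × 10^-19 J (from wavelength = 3130 Å).
N = E_total / E_photon = 3.76 J / 6.346 × 10^-19 J = 5.92 × 10^18.

5.92 × 10^18 photons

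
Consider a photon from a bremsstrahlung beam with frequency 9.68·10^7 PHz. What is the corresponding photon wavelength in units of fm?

3.10 fm

(c = 2.99792458·10^8 m/s.)
Convert to SI: f = 9.68·10^7 PHz = 9.68·10^22 Hz.
The photon relation is λ = c/f, giving λ = 3.097·10^-15 m.
Converting to fm: λ = 3.097 fm ≈ 3.10 fm.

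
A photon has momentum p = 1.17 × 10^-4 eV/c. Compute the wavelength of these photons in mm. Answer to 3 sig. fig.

10.6 mm

First convert: p = 1.17 × 10^-4 eV/c = 6.2528 × 10^-32 kg·m/s.
For a photon λ = h/p, so λ = 0.01060 m.
Converting to mm: λ = 10.60 mm ≈ 10.6 mm.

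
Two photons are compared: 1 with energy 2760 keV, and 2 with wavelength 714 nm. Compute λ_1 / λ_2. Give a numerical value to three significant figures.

6.29e-7

λ_1 = 4.492e-13 m (from energy = 2760 keV, via λ = hc/E).
λ_2 = 7.140e-7 m (from wavelength = 714 nm, via λ given directly).
Ratio = 4.492e-13 / 7.140e-7 = 6.29e-7.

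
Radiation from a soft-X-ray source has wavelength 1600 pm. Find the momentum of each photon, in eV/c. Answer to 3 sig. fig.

775 eV/c

Use h = 6.62607015e-34 J·s, c = 2.99792458e8 m/s, 1 eV = 1.602176634e-19 J.
Convert to SI: λ = 1600 pm = 1.6e-9 m.
Since p = h/λ for a photon, p = 4.141e-25 kg·m/s.
Converting to eV/c: p = 774.9 eV/c ≈ 775 eV/c.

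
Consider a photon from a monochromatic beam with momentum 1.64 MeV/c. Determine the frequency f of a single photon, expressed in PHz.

3.97 × 10^5 PHz

(h = 6.62607015 × 10^-34 J·s, c = 2.99792458 × 10^8 m/s, 1 eV = 1.602176634 × 10^-19 J.)
Convert to SI: p = 1.64 MeV/c = 8.7646 × 10^-22 kg·m/s.
The photon relation is f = pc/h, giving f = 3.966 × 10^20 Hz.
Converting to PHz: f = 396600 PHz ≈ 3.97 × 10^5 PHz.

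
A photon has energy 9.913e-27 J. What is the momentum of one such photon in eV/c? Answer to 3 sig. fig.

(c = 2.99792458e8 m/s, 1 eV = 1.602176634e-19 J.)
The photon relation is p = E/c, giving p = 3.307e-35 kg·m/s.
Converting to eV/c: p = 6.187e-8 eV/c ≈ 6.19e-8 eV/c.

6.19e-8 eV/c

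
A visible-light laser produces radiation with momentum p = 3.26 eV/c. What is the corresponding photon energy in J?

5.22 × 10^-19 J

Convert to SI: p = 3.26 eV/c = 1.7422 × 10^-27 kg·m/s.
Apply E = pc: E = 5.223 × 10^-19 J.
So E ≈ 5.22 × 10^-19 J.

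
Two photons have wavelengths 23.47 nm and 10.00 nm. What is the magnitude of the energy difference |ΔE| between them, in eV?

71.2 eV

Using E = hc/λ: E₁ = 8.4638 × 10^-18 J, E₂ = 1.9864 × 10^-17 J.
|ΔE| = |8.4638 × 10^-18 − 1.9864 × 10^-17| = 1.14 × 10^-17 J = 71.2 eV.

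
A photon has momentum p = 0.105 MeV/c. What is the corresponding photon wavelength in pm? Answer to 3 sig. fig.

First convert: p = 0.105 MeV/c = 5.6115·10^-23 kg·m/s.
The photon relation is λ = h/p, giving λ = 1.181·10^-11 m.
Converting to pm: λ = 11.81 pm ≈ 11.8 pm.

11.8 pm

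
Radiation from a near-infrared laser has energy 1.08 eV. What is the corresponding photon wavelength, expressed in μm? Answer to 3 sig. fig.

Convert to SI: E = 1.08 eV = 1.7304 × 10^-19 J.
The photon relation is λ = hc/E, giving λ = 1.148 × 10^-6 m.
Converting to μm: λ = 1.148 μm ≈ 1.15 μm.

1.15 μm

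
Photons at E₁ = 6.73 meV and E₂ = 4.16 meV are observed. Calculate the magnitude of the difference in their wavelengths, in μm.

Using λ = hc/E: λ₁ = 1.842 × 10^-4 m, λ₂ = 2.980 × 10^-4 m.
|Δλ| = |1.842 × 10^-4 − 2.980 × 10^-4| = 1.14 × 10^-4 m = 114 μm.

114 μm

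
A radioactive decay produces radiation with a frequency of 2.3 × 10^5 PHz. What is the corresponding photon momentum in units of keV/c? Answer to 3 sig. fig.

951 keV/c

First convert: f = 2.3 × 10^5 PHz = 2.3 × 10^20 Hz.
The photon relation is p = hf/c, giving p = 5.084 × 10^-22 kg·m/s.
Converting to keV/c: p = 951.2 keV/c ≈ 951 keV/c.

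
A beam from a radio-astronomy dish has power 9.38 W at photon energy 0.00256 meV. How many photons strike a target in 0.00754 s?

1.72 × 10^23 photons

Total energy: E_total = P·t = 9.38 × 0.00754 = 0.07073 J.
Per-photon energy: E = 4.102 × 10^-25 J.
N = E_total / E_photon = 1.72 × 10^23.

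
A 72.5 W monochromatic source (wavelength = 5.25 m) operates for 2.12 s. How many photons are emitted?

Total energy: E_total = P·t = 72.5 × 2.12 = 153.7 J.
Per-photon energy: E = 3.784e-26 J.
N = E_total / E_photon = 4.06e27.

4.06e27 photons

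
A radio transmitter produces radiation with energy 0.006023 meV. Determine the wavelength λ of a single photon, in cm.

20.6 cm

(h = 6.62607015e-34 J·s, c = 2.99792458e8 m/s, 1 eV = 1.602176634e-19 J.)
In SI units: E = 0.006023 meV = 9.6499e-25 J.
Apply λ = hc/E: λ = 0.2059 m.
Converting to cm: λ = 20.59 cm ≈ 20.6 cm.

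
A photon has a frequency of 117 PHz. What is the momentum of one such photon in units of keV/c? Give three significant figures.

0.484 keV/c

Use h = 6.62607015 × 10^-34 J·s, c = 2.99792458 × 10^8 m/s, 1 eV = 1.602176634 × 10^-19 J.
First convert: f = 117 PHz = 1.17 × 10^17 Hz.
The photon relation is p = hf/c, giving p = 2.586 × 10^-25 kg·m/s.
Converting to keV/c: p = 0.4839 keV/c ≈ 0.484 keV/c.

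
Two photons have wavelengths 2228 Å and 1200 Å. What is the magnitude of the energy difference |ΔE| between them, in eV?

Using E = hc/λ: E₁ = 8.9158e-19 J, E₂ = 1.6554e-18 J.
|ΔE| = |8.9158e-19 − 1.6554e-18| = 7.64e-19 J = 4.77 eV.

4.77 eV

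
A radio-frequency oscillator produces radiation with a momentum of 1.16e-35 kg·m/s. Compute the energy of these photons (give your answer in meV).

2.17e-5 meV

For a photon E = pc, so E = 3.478e-27 J.
Converting to meV: E = 2.171e-5 meV ≈ 2.17e-5 meV.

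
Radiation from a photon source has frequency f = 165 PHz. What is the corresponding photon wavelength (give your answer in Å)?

In SI units: f = 165 PHz = 1.65 × 10^17 Hz.
Apply λ = c/f: λ = 1.817 × 10^-9 m.
Converting to Å: λ = 18.17 Å ≈ 18.2 Å.

18.2 Å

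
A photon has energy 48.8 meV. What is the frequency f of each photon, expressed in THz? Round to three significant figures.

11.8 THz

Take h = 6.62607015 × 10^-34 J·s, 1 eV = 1.602176634 × 10^-19 J.
Convert to SI: E = 48.8 meV = 7.8186 × 10^-21 J.
Apply f = E/h: f = 1.180 × 10^13 Hz.
Converting to THz: f = 11.80 THz ≈ 11.8 THz.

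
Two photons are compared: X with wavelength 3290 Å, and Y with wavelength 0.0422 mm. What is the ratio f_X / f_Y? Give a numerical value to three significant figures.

f_X = 9.112e14 Hz (from wavelength = 3290 Å, via f = c/λ).
f_Y = 7.104e12 Hz (from wavelength = 0.0422 mm, via f = c/λ).
Ratio = 9.112e14 / 7.104e12 = 128.

128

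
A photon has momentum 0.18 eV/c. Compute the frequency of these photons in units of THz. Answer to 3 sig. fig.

43.5 THz

(h = 6.62607015 × 10^-34 J·s, c = 2.99792458 × 10^8 m/s, 1 eV = 1.602176634 × 10^-19 J.)
Convert to SI: p = 0.18 eV/c = 9.6197 × 10^-29 kg·m/s.
For a photon f = pc/h, so f = 4.352 × 10^13 Hz.
Converting to THz: f = 43.52 THz ≈ 43.5 THz.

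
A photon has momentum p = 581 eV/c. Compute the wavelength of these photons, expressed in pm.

2130 pm

In SI units: p = 581 eV/c = 3.1050e-25 kg·m/s.
For a photon λ = h/p, so λ = 2.134e-9 m.
Converting to pm: λ = 2134 pm ≈ 2130 pm.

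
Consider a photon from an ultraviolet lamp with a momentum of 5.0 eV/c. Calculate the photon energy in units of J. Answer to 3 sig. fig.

In SI units: p = 5.0 eV/c = 2.6721e-27 kg·m/s.
Since E = pc for a photon, E = 8.011e-19 J.
So E ≈ 8.01e-19 J.

8.01e-19 J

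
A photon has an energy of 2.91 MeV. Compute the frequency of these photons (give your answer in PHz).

First convert: E = 2.91 MeV = 4.6623·10^-13 J.
Since f = E/h for a photon, f = 7.036·10^20 Hz.
Converting to PHz: f = 703600 PHz ≈ 7.04·10^5 PHz.

7.04·10^5 PHz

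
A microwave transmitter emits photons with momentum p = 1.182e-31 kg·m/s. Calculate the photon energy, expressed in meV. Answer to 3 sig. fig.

(c = 2.99792458e8 m/s, 1 eV = 1.602176634e-19 J.)
The photon relation is E = pc, giving E = 3.544e-23 J.
Converting to meV: E = 0.2212 meV ≈ 0.221 meV.

0.221 meV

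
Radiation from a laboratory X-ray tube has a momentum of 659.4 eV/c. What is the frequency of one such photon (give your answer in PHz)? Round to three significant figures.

159 PHz

Use h = 6.62607015e-34 J·s, c = 2.99792458e8 m/s, 1 eV = 1.602176634e-19 J.
In SI units: p = 659.4 eV/c = 3.5240e-25 kg·m/s.
For a photon f = pc/h, so f = 1.594e17 Hz.
Converting to PHz: f = 159.4 PHz ≈ 159 PHz.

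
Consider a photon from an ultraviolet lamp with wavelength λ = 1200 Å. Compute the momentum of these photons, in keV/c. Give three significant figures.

Use h = 6.62607015 × 10^-34 J·s, c = 2.99792458 × 10^8 m/s, 1 eV = 1.602176634 × 10^-19 J.
In SI units: λ = 1200 Å = 1.2 × 10^-7 m.
The photon relation is p = h/λ, giving p = 5.522 × 10^-27 kg·m/s.
Converting to keV/c: p = 0.01033 keV/c ≈ 0.0103 keV/c.

0.0103 keV/c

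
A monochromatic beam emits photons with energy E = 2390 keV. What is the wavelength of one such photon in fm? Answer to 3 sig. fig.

519 fm

Convert to SI: E = 2390 keV = 3.8292e-13 J.
For a photon λ = hc/E, so λ = 5.188e-13 m.
Converting to fm: λ = 518.8 fm ≈ 519 fm.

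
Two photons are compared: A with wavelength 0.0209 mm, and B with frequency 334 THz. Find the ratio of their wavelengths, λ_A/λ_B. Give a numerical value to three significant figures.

23.3

λ_A = 2.090·10^-5 m (from wavelength = 0.0209 mm, via λ given directly).
λ_B = 8.976·10^-7 m (from frequency = 334 THz, via λ = c/f).
Ratio = 2.090·10^-5 / 8.976·10^-7 = 23.3.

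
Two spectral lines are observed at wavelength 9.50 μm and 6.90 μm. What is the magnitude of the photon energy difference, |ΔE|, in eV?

0.0492 eV

Using E = hc/λ: E₁ = 2.091 × 10^-20 J, E₂ = 2.879 × 10^-20 J.
|ΔE| = |2.091 × 10^-20 − 2.879 × 10^-20| = 7.88 × 10^-21 J = 0.0492 eV.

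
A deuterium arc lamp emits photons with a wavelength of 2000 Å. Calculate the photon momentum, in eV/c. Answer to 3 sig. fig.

(h = 6.62607015 × 10^-34 J·s, c = 2.99792458 × 10^8 m/s, 1 eV = 1.602176634 × 10^-19 J.)
In SI units: λ = 2000 Å = 2.0 × 10^-7 m.
Apply p = h/λ: p = 3.313 × 10^-27 kg·m/s.
Converting to eV/c: p = 6.199 eV/c ≈ 6.20 eV/c.

6.20 eV/c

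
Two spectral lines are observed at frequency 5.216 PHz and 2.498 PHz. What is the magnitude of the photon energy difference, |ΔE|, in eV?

Using E = hf: E₁ = 3.4562 × 10^-18 J, E₂ = 1.6552 × 10^-18 J.
|ΔE| = |3.4562 × 10^-18 − 1.6552 × 10^-18| = 1.80 × 10^-18 J = 11.2 eV.

11.2 eV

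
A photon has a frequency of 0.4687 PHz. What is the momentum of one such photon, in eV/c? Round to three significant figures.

1.94 eV/c

In SI units: f = 0.4687 PHz = 4.687·10^14 Hz.
Apply p = hf/c: p = 1.036·10^-27 kg·m/s.
Converting to eV/c: p = 1.938 eV/c ≈ 1.94 eV/c.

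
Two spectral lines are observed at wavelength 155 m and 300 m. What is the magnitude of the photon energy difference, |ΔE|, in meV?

Using E = hc/λ: E₁ = 1.282e-27 J, E₂ = 6.621e-28 J.
|ΔE| = |1.282e-27 − 6.621e-28| = 6.19e-28 J = 3.87e-6 meV.

3.87e-6 meV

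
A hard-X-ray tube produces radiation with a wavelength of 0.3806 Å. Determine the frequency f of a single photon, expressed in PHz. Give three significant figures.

7880 PHz

In SI units: λ = 0.3806 Å = 3.806 × 10^-11 m.
For a photon f = c/λ, so f = 7.877 × 10^18 Hz.
Converting to PHz: f = 7877 PHz ≈ 7880 PHz.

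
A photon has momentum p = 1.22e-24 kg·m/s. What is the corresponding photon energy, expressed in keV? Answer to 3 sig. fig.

Use c = 2.99792458e8 m/s, 1 eV = 1.602176634e-19 J.
Apply E = pc: E = 3.657e-16 J.
Converting to keV: E = 2.283 keV ≈ 2.28 keV.

2.28 keV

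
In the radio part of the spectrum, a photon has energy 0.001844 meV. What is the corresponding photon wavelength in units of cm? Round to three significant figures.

(h = 6.62607015 × 10^-34 J·s, c = 2.99792458 × 10^8 m/s, 1 eV = 1.602176634 × 10^-19 J.)
In SI units: E = 0.001844 meV = 2.9544 × 10^-25 J.
Since λ = hc/E for a photon, λ = 0.6724 m.
Converting to cm: λ = 67.24 cm ≈ 67.2 cm.

67.2 cm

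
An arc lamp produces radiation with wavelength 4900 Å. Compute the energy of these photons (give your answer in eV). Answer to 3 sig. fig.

2.53 eV

Take h = 6.62607015e-34 J·s, c = 2.99792458e8 m/s, 1 eV = 1.602176634e-19 J.
First convert: λ = 4900 Å = 4.9e-7 m.
Apply E = hc/λ: E = 4.054e-19 J.
Converting to eV: E = 2.530 eV ≈ 2.53 eV.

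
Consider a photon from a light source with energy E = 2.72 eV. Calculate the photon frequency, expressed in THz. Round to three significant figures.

(h = 6.62607015·10^-34 J·s, 1 eV = 1.602176634·10^-19 J.)
Convert to SI: E = 2.72 eV = 4.3579·10^-19 J.
For a photon f = E/h, so f = 6.577·10^14 Hz.
Converting to THz: f = 657.7 THz ≈ 658 THz.

658 THz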